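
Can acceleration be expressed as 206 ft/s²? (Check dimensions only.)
Yes

acceleration has SI base units: m / s^2
ft/s² reduces to the same SI base units, so it is a valid unit for acceleration.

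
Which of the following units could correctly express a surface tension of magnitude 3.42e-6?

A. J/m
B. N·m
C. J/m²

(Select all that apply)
C

surface tension has SI base units: kg / s^2

Checking each option against kg / s^2:
  A. J/m: ✗ does not match
  B. N·m: ✗ does not match
  C. J/m²: ✓ matches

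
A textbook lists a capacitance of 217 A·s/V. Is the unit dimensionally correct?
Yes

capacitance has SI base units: A^2 * s^4 / (kg * m^2)
A·s/V reduces to the same SI base units, so it is a valid unit for capacitance.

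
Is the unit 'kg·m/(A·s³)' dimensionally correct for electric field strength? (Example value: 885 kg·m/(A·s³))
Yes

electric field strength has SI base units: kg * m / (A * s^3)
kg·m/(A·s³) reduces to the same SI base units, so it is a valid unit for electric field strength.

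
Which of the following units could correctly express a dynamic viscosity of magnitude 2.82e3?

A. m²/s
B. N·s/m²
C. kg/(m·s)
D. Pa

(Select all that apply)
B, C

dynamic viscosity has SI base units: kg / (m * s)

Checking each option against kg / (m * s):
  A. m²/s: ✗ does not match
  B. N·s/m²: ✓ matches
  C. kg/(m·s): ✓ matches
  D. Pa: ✗ does not match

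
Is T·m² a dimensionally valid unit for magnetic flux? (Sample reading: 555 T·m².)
Yes

magnetic flux has SI base units: kg * m^2 / (A * s^2)
T·m² reduces to the same SI base units, so it is a valid unit for magnetic flux.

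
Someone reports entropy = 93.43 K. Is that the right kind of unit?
No

entropy has SI base units: kg * m^2 / (s^2 * K)
K does NOT reduce to kg * m^2 / (s^2 * K); a valid unit for entropy would be e.g. J/K.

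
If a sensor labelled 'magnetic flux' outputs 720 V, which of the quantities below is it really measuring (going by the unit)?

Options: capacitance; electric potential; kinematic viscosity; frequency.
electric potential

magnetic flux should have units dimensionally equivalent to kg * m^2 / (A * s^2) (e.g. Wb).
The given unit 'V' reduces to kg * m^2 / (A * s^3). Of the listed options, that is the dimensionality of electric potential.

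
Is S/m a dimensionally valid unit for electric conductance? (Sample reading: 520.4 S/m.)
No

electric conductance has SI base units: A^2 * s^3 / (kg * m^2)
S/m does NOT reduce to A^2 * s^3 / (kg * m^2); a valid unit for electric conductance would be e.g. S.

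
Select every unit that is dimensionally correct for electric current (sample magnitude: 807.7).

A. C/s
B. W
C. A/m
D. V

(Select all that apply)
A

electric current has SI base units: A

Checking each option against A:
  A. C/s: ✓ matches
  B. W: ✗ does not match
  C. A/m: ✗ does not match
  D. V: ✗ does not match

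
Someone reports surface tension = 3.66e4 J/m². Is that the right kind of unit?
Yes

surface tension has SI base units: kg / s^2
J/m² reduces to the same SI base units, so it is a valid unit for surface tension.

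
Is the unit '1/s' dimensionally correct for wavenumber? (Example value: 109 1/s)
No

wavenumber has SI base units: 1 / m
1/s does NOT reduce to 1 / m; a valid unit for wavenumber would be e.g. 1/m.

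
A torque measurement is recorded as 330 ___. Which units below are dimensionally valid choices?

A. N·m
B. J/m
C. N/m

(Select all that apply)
A

torque has SI base units: kg * m^2 / s^2

Checking each option against kg * m^2 / s^2:
  A. N·m: ✓ matches
  B. J/m: ✗ does not match
  C. N/m: ✗ does not match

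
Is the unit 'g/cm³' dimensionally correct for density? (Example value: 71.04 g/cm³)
Yes

density has SI base units: kg / m^3
g/cm³ reduces to the same SI base units, so it is a valid unit for density.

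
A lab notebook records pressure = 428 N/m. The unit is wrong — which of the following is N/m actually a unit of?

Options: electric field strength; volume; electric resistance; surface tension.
surface tension

pressure should have units dimensionally equivalent to kg / (m * s^2) (e.g. Pa).
The given unit 'N/m' reduces to kg / s^2. Of the listed options, that is the dimensionality of surface tension.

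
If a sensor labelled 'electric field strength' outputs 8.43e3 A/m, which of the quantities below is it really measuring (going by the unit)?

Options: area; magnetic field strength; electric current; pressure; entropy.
magnetic field strength

electric field strength should have units dimensionally equivalent to kg * m / (A * s^3) (e.g. V/m).
The given unit 'A/m' reduces to A / m. Of the listed options, that is the dimensionality of magnetic field strength.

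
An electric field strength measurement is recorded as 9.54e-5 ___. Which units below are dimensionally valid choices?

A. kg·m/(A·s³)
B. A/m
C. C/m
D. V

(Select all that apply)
A

electric field strength has SI base units: kg * m / (A * s^3)

Checking each option against kg * m / (A * s^3):
  A. kg·m/(A·s³): ✓ matches
  B. A/m: ✗ does not match
  C. C/m: ✗ does not match
  D. V: ✗ does not match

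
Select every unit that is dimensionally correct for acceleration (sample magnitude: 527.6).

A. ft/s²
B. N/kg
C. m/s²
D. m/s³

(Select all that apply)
A, B, C

acceleration has SI base units: m / s^2

Checking each option against m / s^2:
  A. ft/s²: ✓ matches
  B. N/kg: ✓ matches
  C. m/s²: ✓ matches
  D. m/s³: ✗ does not match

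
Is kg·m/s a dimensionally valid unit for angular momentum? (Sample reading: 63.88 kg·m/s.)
No

angular momentum has SI base units: kg * m^2 / s
kg·m/s does NOT reduce to kg * m^2 / s; a valid unit for angular momentum would be e.g. kg·m²/s.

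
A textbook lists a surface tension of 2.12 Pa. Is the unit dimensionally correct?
No

surface tension has SI base units: kg / s^2
Pa does NOT reduce to kg / s^2; a valid unit for surface tension would be e.g. N/m.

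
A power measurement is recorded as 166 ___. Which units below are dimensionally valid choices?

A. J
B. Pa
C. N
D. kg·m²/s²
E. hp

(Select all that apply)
E

power has SI base units: kg * m^2 / s^3

Checking each option against kg * m^2 / s^3:
  A. J: ✗ does not match
  B. Pa: ✗ does not match
  C. N: ✗ does not match
  D. kg·m²/s²: ✗ does not match
  E. hp: ✓ matches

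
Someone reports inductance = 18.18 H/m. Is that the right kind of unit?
No

inductance has SI base units: kg * m^2 / (A^2 * s^2)
H/m does NOT reduce to kg * m^2 / (A^2 * s^2); a valid unit for inductance would be e.g. H.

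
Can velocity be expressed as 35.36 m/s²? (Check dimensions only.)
No

velocity has SI base units: m / s
m/s² does NOT reduce to m / s; a valid unit for velocity would be e.g. m/s.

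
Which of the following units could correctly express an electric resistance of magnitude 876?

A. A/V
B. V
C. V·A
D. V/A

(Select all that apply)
D

electric resistance has SI base units: kg * m^2 / (A^2 * s^3)

Checking each option against kg * m^2 / (A^2 * s^3):
  A. A/V: ✗ does not match
  B. V: ✗ does not match
  C. V·A: ✗ does not match
  D. V/A: ✓ matches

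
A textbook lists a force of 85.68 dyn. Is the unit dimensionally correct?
Yes

force has SI base units: kg * m / s^2
dyn reduces to the same SI base units, so it is a valid unit for force.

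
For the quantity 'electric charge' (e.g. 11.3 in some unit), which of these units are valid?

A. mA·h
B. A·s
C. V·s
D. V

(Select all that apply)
A, B

electric charge has SI base units: A * s

Checking each option against A * s:
  A. mA·h: ✓ matches
  B. A·s: ✓ matches
  C. V·s: ✗ does not match
  D. V: ✗ does not match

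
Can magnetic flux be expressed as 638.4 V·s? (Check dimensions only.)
Yes

magnetic flux has SI base units: kg * m^2 / (A * s^2)
V·s reduces to the same SI base units, so it is a valid unit for magnetic flux.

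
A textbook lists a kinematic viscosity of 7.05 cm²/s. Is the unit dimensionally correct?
Yes

kinematic viscosity has SI base units: m^2 / s
cm²/s reduces to the same SI base units, so it is a valid unit for kinematic viscosity.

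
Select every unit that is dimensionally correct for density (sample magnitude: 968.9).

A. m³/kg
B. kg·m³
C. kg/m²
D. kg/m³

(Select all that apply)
D

density has SI base units: kg / m^3

Checking each option against kg / m^3:
  A. m³/kg: ✗ does not match
  B. kg·m³: ✗ does not match
  C. kg/m²: ✗ does not match
  D. kg/m³: ✓ matches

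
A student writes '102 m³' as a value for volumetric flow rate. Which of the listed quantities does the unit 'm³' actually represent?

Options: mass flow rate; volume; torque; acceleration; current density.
volume

volumetric flow rate should have units dimensionally equivalent to m^3 / s (e.g. m³/s).
The given unit 'm³' reduces to m^3. Of the listed options, that is the dimensionality of volume.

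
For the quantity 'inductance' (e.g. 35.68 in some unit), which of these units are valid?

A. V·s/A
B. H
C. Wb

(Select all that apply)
A, B

inductance has SI base units: kg * m^2 / (A^2 * s^2)

Checking each option against kg * m^2 / (A^2 * s^2):
  A. V·s/A: ✓ matches
  B. H: ✓ matches
  C. Wb: ✗ does not match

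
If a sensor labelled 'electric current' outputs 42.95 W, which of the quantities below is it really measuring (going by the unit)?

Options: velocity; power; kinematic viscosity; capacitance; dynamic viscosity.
power

electric current should have units dimensionally equivalent to A (e.g. A).
The given unit 'W' reduces to kg * m^2 / s^3. Of the listed options, that is the dimensionality of power.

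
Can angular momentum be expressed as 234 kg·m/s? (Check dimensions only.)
No

angular momentum has SI base units: kg * m^2 / s
kg·m/s does NOT reduce to kg * m^2 / s; a valid unit for angular momentum would be e.g. kg·m²/s.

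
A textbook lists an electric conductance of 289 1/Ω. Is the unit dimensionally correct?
Yes

electric conductance has SI base units: A^2 * s^3 / (kg * m^2)
1/Ω reduces to the same SI base units, so it is a valid unit for electric conductance.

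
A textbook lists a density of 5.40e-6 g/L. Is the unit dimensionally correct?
Yes

density has SI base units: kg / m^3
g/L reduces to the same SI base units, so it is a valid unit for density.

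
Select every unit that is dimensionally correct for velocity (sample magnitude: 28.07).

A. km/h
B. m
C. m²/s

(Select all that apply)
A

velocity has SI base units: m / s

Checking each option against m / s:
  A. km/h: ✓ matches
  B. m: ✗ does not match
  C. m²/s: ✗ does not match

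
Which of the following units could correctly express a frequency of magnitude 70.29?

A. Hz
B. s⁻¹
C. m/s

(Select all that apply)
A, B

frequency has SI base units: 1 / s

Checking each option against 1 / s:
  A. Hz: ✓ matches
  B. s⁻¹: ✓ matches
  C. m/s: ✗ does not match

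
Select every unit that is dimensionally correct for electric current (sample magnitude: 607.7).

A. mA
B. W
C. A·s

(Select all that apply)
A

electric current has SI base units: A

Checking each option against A:
  A. mA: ✓ matches
  B. W: ✗ does not match
  C. A·s: ✗ does not match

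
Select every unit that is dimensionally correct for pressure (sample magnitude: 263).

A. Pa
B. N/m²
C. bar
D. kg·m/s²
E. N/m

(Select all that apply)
A, B, C

pressure has SI base units: kg / (m * s^2)

Checking each option against kg / (m * s^2):
  A. Pa: ✓ matches
  B. N/m²: ✓ matches
  C. bar: ✓ matches
  D. kg·m/s²: ✗ does not match
  E. N/m: ✗ does not match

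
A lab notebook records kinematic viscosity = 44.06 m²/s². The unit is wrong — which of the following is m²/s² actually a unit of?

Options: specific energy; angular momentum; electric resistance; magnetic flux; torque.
specific energy

kinematic viscosity should have units dimensionally equivalent to m^2 / s (e.g. m²/s).
The given unit 'm²/s²' reduces to m^2 / s^2. Of the listed options, that is the dimensionality of specific energy.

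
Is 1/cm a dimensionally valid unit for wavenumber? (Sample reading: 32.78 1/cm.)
Yes

wavenumber has SI base units: 1 / m
1/cm reduces to the same SI base units, so it is a valid unit for wavenumber.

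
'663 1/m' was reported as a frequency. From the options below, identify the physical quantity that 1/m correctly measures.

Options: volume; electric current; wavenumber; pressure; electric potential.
wavenumber

frequency should have units dimensionally equivalent to 1 / s (e.g. Hz).
The given unit '1/m' reduces to 1 / m. Of the listed options, that is the dimensionality of wavenumber.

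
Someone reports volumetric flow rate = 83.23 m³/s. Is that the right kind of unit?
Yes

volumetric flow rate has SI base units: m^3 / s
m³/s reduces to the same SI base units, so it is a valid unit for volumetric flow rate.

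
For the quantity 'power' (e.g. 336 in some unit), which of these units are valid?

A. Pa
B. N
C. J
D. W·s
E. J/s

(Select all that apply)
E

power has SI base units: kg * m^2 / s^3

Checking each option against kg * m^2 / s^3:
  A. Pa: ✗ does not match
  B. N: ✗ does not match
  C. J: ✗ does not match
  D. W·s: ✗ does not match
  E. J/s: ✓ matches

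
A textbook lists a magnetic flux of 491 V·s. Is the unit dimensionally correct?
Yes

magnetic flux has SI base units: kg * m^2 / (A * s^2)
V·s reduces to the same SI base units, so it is a valid unit for magnetic flux.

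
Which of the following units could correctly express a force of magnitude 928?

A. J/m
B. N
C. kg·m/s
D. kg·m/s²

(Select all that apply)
A, B, D

force has SI base units: kg * m / s^2

Checking each option against kg * m / s^2:
  A. J/m: ✓ matches
  B. N: ✓ matches
  C. kg·m/s: ✗ does not match
  D. kg·m/s²: ✓ matches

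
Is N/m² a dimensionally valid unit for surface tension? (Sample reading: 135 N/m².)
No

surface tension has SI base units: kg / s^2
N/m² does NOT reduce to kg / s^2; a valid unit for surface tension would be e.g. N/m.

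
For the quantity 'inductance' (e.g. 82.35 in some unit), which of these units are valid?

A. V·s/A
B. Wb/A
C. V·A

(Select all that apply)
A, B

inductance has SI base units: kg * m^2 / (A^2 * s^2)

Checking each option against kg * m^2 / (A^2 * s^2):
  A. V·s/A: ✓ matches
  B. Wb/A: ✓ matches
  C. V·A: ✗ does not match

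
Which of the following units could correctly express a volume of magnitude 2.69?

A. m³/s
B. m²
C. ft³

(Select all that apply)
C

volume has SI base units: m^3

Checking each option against m^3:
  A. m³/s: ✗ does not match
  B. m²: ✗ does not match
  C. ft³: ✓ matches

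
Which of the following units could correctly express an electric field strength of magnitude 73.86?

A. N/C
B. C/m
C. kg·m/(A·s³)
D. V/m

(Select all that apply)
A, C, D

electric field strength has SI base units: kg * m / (A * s^3)

Checking each option against kg * m / (A * s^3):
  A. N/C: ✓ matches
  B. C/m: ✗ does not match
  C. kg·m/(A·s³): ✓ matches
  D. V/m: ✓ matches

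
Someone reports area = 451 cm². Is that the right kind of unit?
Yes

area has SI base units: m^2
cm² reduces to the same SI base units, so it is a valid unit for area.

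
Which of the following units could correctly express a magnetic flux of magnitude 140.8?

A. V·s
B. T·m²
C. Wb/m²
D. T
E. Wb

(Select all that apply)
A, B, E

magnetic flux has SI base units: kg * m^2 / (A * s^2)

Checking each option against kg * m^2 / (A * s^2):
  A. V·s: ✓ matches
  B. T·m²: ✓ matches
  C. Wb/m²: ✗ does not match
  D. T: ✗ does not match
  E. Wb: ✓ matches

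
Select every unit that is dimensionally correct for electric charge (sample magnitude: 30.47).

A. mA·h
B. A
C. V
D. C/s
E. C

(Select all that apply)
A, E

electric charge has SI base units: A * s

Checking each option against A * s:
  A. mA·h: ✓ matches
  B. A: ✗ does not match
  C. V: ✗ does not match
  D. C/s: ✗ does not match
  E. C: ✓ matches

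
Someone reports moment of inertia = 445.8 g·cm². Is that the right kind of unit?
Yes

moment of inertia has SI base units: kg * m^2
g·cm² reduces to the same SI base units, so it is a valid unit for moment of inertia.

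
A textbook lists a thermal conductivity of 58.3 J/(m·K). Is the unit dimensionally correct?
No

thermal conductivity has SI base units: kg * m / (s^3 * K)
J/(m·K) does NOT reduce to kg * m / (s^3 * K); a valid unit for thermal conductivity would be e.g. W/(m·K).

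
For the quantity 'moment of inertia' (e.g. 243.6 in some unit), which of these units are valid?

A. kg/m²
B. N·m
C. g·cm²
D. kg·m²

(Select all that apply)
C, D

moment of inertia has SI base units: kg * m^2

Checking each option against kg * m^2:
  A. kg/m²: ✗ does not match
  B. N·m: ✗ does not match
  C. g·cm²: ✓ matches
  D. kg·m²: ✓ matches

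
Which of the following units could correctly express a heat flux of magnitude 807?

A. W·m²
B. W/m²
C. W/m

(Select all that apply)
B

heat flux has SI base units: kg / s^3

Checking each option against kg / s^3:
  A. W·m²: ✗ does not match
  B. W/m²: ✓ matches
  C. W/m: ✗ does not match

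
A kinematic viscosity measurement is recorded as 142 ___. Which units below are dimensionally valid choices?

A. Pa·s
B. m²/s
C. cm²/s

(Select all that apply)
B, C

kinematic viscosity has SI base units: m^2 / s

Checking each option against m^2 / s:
  A. Pa·s: ✗ does not match
  B. m²/s: ✓ matches
  C. cm²/s: ✓ matches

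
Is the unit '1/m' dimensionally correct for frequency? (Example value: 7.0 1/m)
No

frequency has SI base units: 1 / s
1/m does NOT reduce to 1 / s; a valid unit for frequency would be e.g. Hz.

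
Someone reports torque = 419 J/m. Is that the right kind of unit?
No

torque has SI base units: kg * m^2 / s^2
J/m does NOT reduce to kg * m^2 / s^2; a valid unit for torque would be e.g. N·m.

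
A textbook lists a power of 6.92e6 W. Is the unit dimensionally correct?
Yes

power has SI base units: kg * m^2 / s^3
W reduces to the same SI base units, so it is a valid unit for power.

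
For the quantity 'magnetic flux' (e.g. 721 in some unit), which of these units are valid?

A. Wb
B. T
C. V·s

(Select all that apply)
A, C

magnetic flux has SI base units: kg * m^2 / (A * s^2)

Checking each option against kg * m^2 / (A * s^2):
  A. Wb: ✓ matches
  B. T: ✗ does not match
  C. V·s: ✓ matches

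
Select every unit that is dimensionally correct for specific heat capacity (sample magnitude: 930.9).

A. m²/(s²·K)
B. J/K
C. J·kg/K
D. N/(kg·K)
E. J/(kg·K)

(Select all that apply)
A, E

specific heat capacity has SI base units: m^2 / (s^2 * K)

Checking each option against m^2 / (s^2 * K):
  A. m²/(s²·K): ✓ matches
  B. J/K: ✗ does not match
  C. J·kg/K: ✗ does not match
  D. N/(kg·K): ✗ does not match
  E. J/(kg·K): ✓ matches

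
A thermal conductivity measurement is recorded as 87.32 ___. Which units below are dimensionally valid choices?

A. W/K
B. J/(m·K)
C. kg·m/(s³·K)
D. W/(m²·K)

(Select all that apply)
C

thermal conductivity has SI base units: kg * m / (s^3 * K)

Checking each option against kg * m / (s^3 * K):
  A. W/K: ✗ does not match
  B. J/(m·K): ✗ does not match
  C. kg·m/(s³·K): ✓ matches
  D. W/(m²·K): ✗ does not match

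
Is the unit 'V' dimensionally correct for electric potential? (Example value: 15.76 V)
Yes

electric potential has SI base units: kg * m^2 / (A * s^3)
V reduces to the same SI base units, so it is a valid unit for electric potential.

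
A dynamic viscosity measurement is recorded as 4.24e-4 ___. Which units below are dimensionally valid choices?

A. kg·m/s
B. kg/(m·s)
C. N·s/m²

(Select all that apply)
B, C

dynamic viscosity has SI base units: kg / (m * s)

Checking each option against kg / (m * s):
  A. kg·m/s: ✗ does not match
  B. kg/(m·s): ✓ matches
  C. N·s/m²: ✓ matches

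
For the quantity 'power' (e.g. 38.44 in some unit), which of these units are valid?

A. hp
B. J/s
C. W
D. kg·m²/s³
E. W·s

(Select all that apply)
A, B, C, D

power has SI base units: kg * m^2 / s^3

Checking each option against kg * m^2 / s^3:
  A. hp: ✓ matches
  B. J/s: ✓ matches
  C. W: ✓ matches
  D. kg·m²/s³: ✓ matches
  E. W·s: ✗ does not match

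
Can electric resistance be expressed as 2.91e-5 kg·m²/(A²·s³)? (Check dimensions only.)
Yes

electric resistance has SI base units: kg * m^2 / (A^2 * s^3)
kg·m²/(A²·s³) reduces to the same SI base units, so it is a valid unit for electric resistance.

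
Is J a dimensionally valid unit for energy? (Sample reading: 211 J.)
Yes

energy has SI base units: kg * m^2 / s^2
J reduces to the same SI base units, so it is a valid unit for energy.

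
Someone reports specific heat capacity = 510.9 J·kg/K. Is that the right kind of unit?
No

specific heat capacity has SI base units: m^2 / (s^2 * K)
J·kg/K does NOT reduce to m^2 / (s^2 * K); a valid unit for specific heat capacity would be e.g. J/(kg·K).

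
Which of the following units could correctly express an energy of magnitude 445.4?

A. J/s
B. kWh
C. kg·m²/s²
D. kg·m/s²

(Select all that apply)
B, C

energy has SI base units: kg * m^2 / s^2

Checking each option against kg * m^2 / s^2:
  A. J/s: ✗ does not match
  B. kWh: ✓ matches
  C. kg·m²/s²: ✓ matches
  D. kg·m/s²: ✗ does not match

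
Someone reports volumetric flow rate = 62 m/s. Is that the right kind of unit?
No

volumetric flow rate has SI base units: m^3 / s
m/s does NOT reduce to m^3 / s; a valid unit for volumetric flow rate would be e.g. m³/s.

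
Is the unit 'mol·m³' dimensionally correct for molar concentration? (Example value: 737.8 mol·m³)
No

molar concentration has SI base units: mol / m^3
mol·m³ does NOT reduce to mol / m^3; a valid unit for molar concentration would be e.g. mol/m³.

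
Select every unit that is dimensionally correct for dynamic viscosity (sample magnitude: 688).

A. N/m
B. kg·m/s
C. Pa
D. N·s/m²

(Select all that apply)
D

dynamic viscosity has SI base units: kg / (m * s)

Checking each option against kg / (m * s):
  A. N/m: ✗ does not match
  B. kg·m/s: ✗ does not match
  C. Pa: ✗ does not match
  D. N·s/m²: ✓ matches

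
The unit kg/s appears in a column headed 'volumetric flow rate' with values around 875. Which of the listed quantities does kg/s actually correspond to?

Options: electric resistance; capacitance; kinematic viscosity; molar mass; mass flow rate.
mass flow rate

volumetric flow rate should have units dimensionally equivalent to m^3 / s (e.g. m³/s).
The given unit 'kg/s' reduces to kg / s. Of the listed options, that is the dimensionality of mass flow rate.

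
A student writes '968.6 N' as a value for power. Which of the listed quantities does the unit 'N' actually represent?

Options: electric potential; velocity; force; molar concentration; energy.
force

power should have units dimensionally equivalent to kg * m^2 / s^3 (e.g. W).
The given unit 'N' reduces to kg * m / s^2. Of the listed options, that is the dimensionality of force.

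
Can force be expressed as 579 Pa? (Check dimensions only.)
No

force has SI base units: kg * m / s^2
Pa does NOT reduce to kg * m / s^2; a valid unit for force would be e.g. N.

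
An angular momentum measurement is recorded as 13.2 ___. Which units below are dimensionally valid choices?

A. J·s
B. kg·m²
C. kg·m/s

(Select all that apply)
A

angular momentum has SI base units: kg * m^2 / s

Checking each option against kg * m^2 / s:
  A. J·s: ✓ matches
  B. kg·m²: ✗ does not match
  C. kg·m/s: ✗ does not match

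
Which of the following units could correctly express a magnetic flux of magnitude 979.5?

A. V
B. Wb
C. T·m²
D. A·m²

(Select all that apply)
B, C

magnetic flux has SI base units: kg * m^2 / (A * s^2)

Checking each option against kg * m^2 / (A * s^2):
  A. V: ✗ does not match
  B. Wb: ✓ matches
  C. T·m²: ✓ matches
  D. A·m²: ✗ does not match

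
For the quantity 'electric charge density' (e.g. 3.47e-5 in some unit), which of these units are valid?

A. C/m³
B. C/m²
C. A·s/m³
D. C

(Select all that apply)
A, C

electric charge density has SI base units: A * s / m^3

Checking each option against A * s / m^3:
  A. C/m³: ✓ matches
  B. C/m²: ✗ does not match
  C. A·s/m³: ✓ matches
  D. C: ✗ does not match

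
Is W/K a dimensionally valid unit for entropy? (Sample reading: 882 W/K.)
No

entropy has SI base units: kg * m^2 / (s^2 * K)
W/K does NOT reduce to kg * m^2 / (s^2 * K); a valid unit for entropy would be e.g. J/K.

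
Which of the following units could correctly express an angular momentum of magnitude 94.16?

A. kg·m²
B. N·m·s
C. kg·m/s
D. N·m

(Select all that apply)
B

angular momentum has SI base units: kg * m^2 / s

Checking each option against kg * m^2 / s:
  A. kg·m²: ✗ does not match
  B. N·m·s: ✓ matches
  C. kg·m/s: ✗ does not match
  D. N·m: ✗ does not match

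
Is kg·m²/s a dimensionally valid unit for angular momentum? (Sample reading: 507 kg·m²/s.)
Yes

angular momentum has SI base units: kg * m^2 / s
kg·m²/s reduces to the same SI base units, so it is a valid unit for angular momentum.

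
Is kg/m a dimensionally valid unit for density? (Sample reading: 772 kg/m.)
No

density has SI base units: kg / m^3
kg/m does NOT reduce to kg / m^3; a valid unit for density would be e.g. kg/m³.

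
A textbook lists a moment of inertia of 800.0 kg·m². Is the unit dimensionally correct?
Yes

moment of inertia has SI base units: kg * m^2
kg·m² reduces to the same SI base units, so it is a valid unit for moment of inertia.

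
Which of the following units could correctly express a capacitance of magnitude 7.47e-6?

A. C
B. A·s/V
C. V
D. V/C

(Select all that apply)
B

capacitance has SI base units: A^2 * s^4 / (kg * m^2)

Checking each option against A^2 * s^4 / (kg * m^2):
  A. C: ✗ does not match
  B. A·s/V: ✓ matches
  C. V: ✗ does not match
  D. V/C: ✗ does not match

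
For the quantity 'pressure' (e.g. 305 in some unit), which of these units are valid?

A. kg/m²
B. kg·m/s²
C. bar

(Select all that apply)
C

pressure has SI base units: kg / (m * s^2)

Checking each option against kg / (m * s^2):
  A. kg/m²: ✗ does not match
  B. kg·m/s²: ✗ does not match
  C. bar: ✓ matches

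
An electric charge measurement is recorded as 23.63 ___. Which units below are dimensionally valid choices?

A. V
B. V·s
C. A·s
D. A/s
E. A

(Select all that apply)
C

electric charge has SI base units: A * s

Checking each option against A * s:
  A. V: ✗ does not match
  B. V·s: ✗ does not match
  C. A·s: ✓ matches
  D. A/s: ✗ does not match
  E. A: ✗ does not match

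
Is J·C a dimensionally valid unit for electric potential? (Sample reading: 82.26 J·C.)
No

electric potential has SI base units: kg * m^2 / (A * s^3)
J·C does NOT reduce to kg * m^2 / (A * s^3); a valid unit for electric potential would be e.g. V.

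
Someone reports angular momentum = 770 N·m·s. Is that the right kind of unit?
Yes

angular momentum has SI base units: kg * m^2 / s
N·m·s reduces to the same SI base units, so it is a valid unit for angular momentum.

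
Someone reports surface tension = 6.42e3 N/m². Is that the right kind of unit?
No

surface tension has SI base units: kg / s^2
N/m² does NOT reduce to kg / s^2; a valid unit for surface tension would be e.g. N/m.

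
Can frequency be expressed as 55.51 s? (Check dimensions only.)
No

frequency has SI base units: 1 / s
s does NOT reduce to 1 / s; a valid unit for frequency would be e.g. Hz.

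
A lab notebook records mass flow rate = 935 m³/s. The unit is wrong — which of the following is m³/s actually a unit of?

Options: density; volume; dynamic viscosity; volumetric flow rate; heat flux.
volumetric flow rate

mass flow rate should have units dimensionally equivalent to kg / s (e.g. kg/s).
The given unit 'm³/s' reduces to m^3 / s. Of the listed options, that is the dimensionality of volumetric flow rate.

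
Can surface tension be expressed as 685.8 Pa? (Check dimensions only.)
No

surface tension has SI base units: kg / s^2
Pa does NOT reduce to kg / s^2; a valid unit for surface tension would be e.g. N/m.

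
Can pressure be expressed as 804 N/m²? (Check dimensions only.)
Yes

pressure has SI base units: kg / (m * s^2)
N/m² reduces to the same SI base units, so it is a valid unit for pressure.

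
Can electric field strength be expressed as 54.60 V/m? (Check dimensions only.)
Yes

electric field strength has SI base units: kg * m / (A * s^3)
V/m reduces to the same SI base units, so it is a valid unit for electric field strength.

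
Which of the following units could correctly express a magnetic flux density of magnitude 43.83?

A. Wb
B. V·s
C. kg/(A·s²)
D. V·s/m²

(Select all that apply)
C, D

magnetic flux density has SI base units: kg / (A * s^2)

Checking each option against kg / (A * s^2):
  A. Wb: ✗ does not match
  B. V·s: ✗ does not match
  C. kg/(A·s²): ✓ matches
  D. V·s/m²: ✓ matches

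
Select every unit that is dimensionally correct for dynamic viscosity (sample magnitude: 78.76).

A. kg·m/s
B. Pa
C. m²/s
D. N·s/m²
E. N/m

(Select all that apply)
D

dynamic viscosity has SI base units: kg / (m * s)

Checking each option against kg / (m * s):
  A. kg·m/s: ✗ does not match
  B. Pa: ✗ does not match
  C. m²/s: ✗ does not match
  D. N·s/m²: ✓ matches
  E. N/m: ✗ does not match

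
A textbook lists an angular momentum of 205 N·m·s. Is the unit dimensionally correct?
Yes

angular momentum has SI base units: kg * m^2 / s
N·m·s reduces to the same SI base units, so it is a valid unit for angular momentum.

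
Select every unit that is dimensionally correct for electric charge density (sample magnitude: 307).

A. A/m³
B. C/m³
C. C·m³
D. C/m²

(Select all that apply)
B

electric charge density has SI base units: A * s / m^3

Checking each option against A * s / m^3:
  A. A/m³: ✗ does not match
  B. C/m³: ✓ matches
  C. C·m³: ✗ does not match
  D. C/m²: ✗ does not match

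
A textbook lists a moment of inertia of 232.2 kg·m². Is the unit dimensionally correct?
Yes

moment of inertia has SI base units: kg * m^2
kg·m² reduces to the same SI base units, so it is a valid unit for moment of inertia.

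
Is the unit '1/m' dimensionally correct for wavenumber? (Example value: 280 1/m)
Yes

wavenumber has SI base units: 1 / m
1/m reduces to the same SI base units, so it is a valid unit for wavenumber.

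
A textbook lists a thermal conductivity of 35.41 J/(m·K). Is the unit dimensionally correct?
No

thermal conductivity has SI base units: kg * m / (s^3 * K)
J/(m·K) does NOT reduce to kg * m / (s^3 * K); a valid unit for thermal conductivity would be e.g. W/(m·K).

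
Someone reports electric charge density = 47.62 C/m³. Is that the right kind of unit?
Yes

electric charge density has SI base units: A * s / m^3
C/m³ reduces to the same SI base units, so it is a valid unit for electric charge density.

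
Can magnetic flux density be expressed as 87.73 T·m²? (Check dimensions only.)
No

magnetic flux density has SI base units: kg / (A * s^2)
T·m² does NOT reduce to kg / (A * s^2); a valid unit for magnetic flux density would be e.g. T.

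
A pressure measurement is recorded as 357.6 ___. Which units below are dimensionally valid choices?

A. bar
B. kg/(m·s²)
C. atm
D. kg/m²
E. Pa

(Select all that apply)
A, B, C, E

pressure has SI base units: kg / (m * s^2)

Checking each option against kg / (m * s^2):
  A. bar: ✓ matches
  B. kg/(m·s²): ✓ matches
  C. atm: ✓ matches
  D. kg/m²: ✗ does not match
  E. Pa: ✓ matches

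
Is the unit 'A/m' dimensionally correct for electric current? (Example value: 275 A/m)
No

electric current has SI base units: A
A/m does NOT reduce to A; a valid unit for electric current would be e.g. A.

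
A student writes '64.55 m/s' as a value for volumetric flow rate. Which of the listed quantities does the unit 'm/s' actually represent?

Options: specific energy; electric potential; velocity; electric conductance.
velocity

volumetric flow rate should have units dimensionally equivalent to m^3 / s (e.g. m³/s).
The given unit 'm/s' reduces to m / s. Of the listed options, that is the dimensionality of velocity.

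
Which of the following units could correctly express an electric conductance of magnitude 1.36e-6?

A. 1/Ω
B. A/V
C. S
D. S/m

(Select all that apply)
A, B, C

electric conductance has SI base units: A^2 * s^3 / (kg * m^2)

Checking each option against A^2 * s^3 / (kg * m^2):
  A. 1/Ω: ✓ matches
  B. A/V: ✓ matches
  C. S: ✓ matches
  D. S/m: ✗ does not match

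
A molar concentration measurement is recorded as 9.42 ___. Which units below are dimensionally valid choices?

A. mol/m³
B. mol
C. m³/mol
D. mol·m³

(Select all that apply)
A

molar concentration has SI base units: mol / m^3

Checking each option against mol / m^3:
  A. mol/m³: ✓ matches
  B. mol: ✗ does not match
  C. m³/mol: ✗ does not match
  D. mol·m³: ✗ does not match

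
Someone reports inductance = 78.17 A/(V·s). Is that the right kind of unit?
No

inductance has SI base units: kg * m^2 / (A^2 * s^2)
A/(V·s) does NOT reduce to kg * m^2 / (A^2 * s^2); a valid unit for inductance would be e.g. H.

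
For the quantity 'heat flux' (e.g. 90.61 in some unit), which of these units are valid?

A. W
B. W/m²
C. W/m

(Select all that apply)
B

heat flux has SI base units: kg / s^3

Checking each option against kg / s^3:
  A. W: ✗ does not match
  B. W/m²: ✓ matches
  C. W/m: ✗ does not match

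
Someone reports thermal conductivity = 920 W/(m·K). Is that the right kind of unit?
Yes

thermal conductivity has SI base units: kg * m / (s^3 * K)
W/(m·K) reduces to the same SI base units, so it is a valid unit for thermal conductivity.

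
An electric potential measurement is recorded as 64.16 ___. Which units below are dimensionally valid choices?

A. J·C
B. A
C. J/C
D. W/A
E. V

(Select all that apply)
C, D, E

electric potential has SI base units: kg * m^2 / (A * s^3)

Checking each option against kg * m^2 / (A * s^3):
  A. J·C: ✗ does not match
  B. A: ✗ does not match
  C. J/C: ✓ matches
  D. W/A: ✓ matches
  E. V: ✓ matches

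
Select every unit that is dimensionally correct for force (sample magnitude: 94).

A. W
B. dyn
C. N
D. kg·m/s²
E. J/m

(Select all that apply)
B, C, D, E

force has SI base units: kg * m / s^2

Checking each option against kg * m / s^2:
  A. W: ✗ does not match
  B. dyn: ✓ matches
  C. N: ✓ matches
  D. kg·m/s²: ✓ matches
  E. J/m: ✓ matches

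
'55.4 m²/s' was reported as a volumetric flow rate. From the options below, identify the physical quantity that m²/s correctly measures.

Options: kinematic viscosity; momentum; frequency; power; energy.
kinematic viscosity

volumetric flow rate should have units dimensionally equivalent to m^3 / s (e.g. m³/s).
The given unit 'm²/s' reduces to m^2 / s. Of the listed options, that is the dimensionality of kinematic viscosity.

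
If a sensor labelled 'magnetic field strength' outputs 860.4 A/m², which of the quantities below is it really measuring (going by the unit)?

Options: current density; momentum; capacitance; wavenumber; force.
current density

magnetic field strength should have units dimensionally equivalent to A / m (e.g. A/m).
The given unit 'A/m²' reduces to A / m^2. Of the listed options, that is the dimensionality of current density.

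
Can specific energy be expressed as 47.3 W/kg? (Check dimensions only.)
No

specific energy has SI base units: m^2 / s^2
W/kg does NOT reduce to m^2 / s^2; a valid unit for specific energy would be e.g. J/kg.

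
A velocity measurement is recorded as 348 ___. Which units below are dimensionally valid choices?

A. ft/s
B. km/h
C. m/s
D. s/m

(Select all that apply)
A, B, C

velocity has SI base units: m / s

Checking each option against m / s:
  A. ft/s: ✓ matches
  B. km/h: ✓ matches
  C. m/s: ✓ matches
  D. s/m: ✗ does not match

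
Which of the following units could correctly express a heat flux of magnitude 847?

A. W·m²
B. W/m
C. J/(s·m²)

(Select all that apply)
C

heat flux has SI base units: kg / s^3

Checking each option against kg / s^3:
  A. W·m²: ✗ does not match
  B. W/m: ✗ does not match
  C. J/(s·m²): ✓ matches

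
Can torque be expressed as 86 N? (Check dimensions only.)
No

torque has SI base units: kg * m^2 / s^2
N does NOT reduce to kg * m^2 / s^2; a valid unit for torque would be e.g. N·m.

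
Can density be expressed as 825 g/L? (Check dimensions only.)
Yes

density has SI base units: kg / m^3
g/L reduces to the same SI base units, so it is a valid unit for density.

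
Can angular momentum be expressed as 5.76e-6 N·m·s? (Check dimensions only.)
Yes

angular momentum has SI base units: kg * m^2 / s
N·m·s reduces to the same SI base units, so it is a valid unit for angular momentum.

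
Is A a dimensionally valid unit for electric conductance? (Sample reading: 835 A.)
No

electric conductance has SI base units: A^2 * s^3 / (kg * m^2)
A does NOT reduce to A^2 * s^3 / (kg * m^2); a valid unit for electric conductance would be e.g. S.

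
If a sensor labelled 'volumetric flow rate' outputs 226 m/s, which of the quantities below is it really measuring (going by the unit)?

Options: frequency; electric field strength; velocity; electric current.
velocity

volumetric flow rate should have units dimensionally equivalent to m^3 / s (e.g. m³/s).
The given unit 'm/s' reduces to m / s. Of the listed options, that is the dimensionality of velocity.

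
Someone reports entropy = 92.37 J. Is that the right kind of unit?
No

entropy has SI base units: kg * m^2 / (s^2 * K)
J does NOT reduce to kg * m^2 / (s^2 * K); a valid unit for entropy would be e.g. J/K.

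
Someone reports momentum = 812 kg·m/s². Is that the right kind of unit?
No

momentum has SI base units: kg * m / s
kg·m/s² does NOT reduce to kg * m / s; a valid unit for momentum would be e.g. kg·m/s.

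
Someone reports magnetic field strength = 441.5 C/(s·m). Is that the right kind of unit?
Yes

magnetic field strength has SI base units: A / m
C/(s·m) reduces to the same SI base units, so it is a valid unit for magnetic field strength.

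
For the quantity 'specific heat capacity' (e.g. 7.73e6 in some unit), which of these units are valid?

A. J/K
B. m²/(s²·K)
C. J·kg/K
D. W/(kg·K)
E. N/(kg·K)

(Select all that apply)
B

specific heat capacity has SI base units: m^2 / (s^2 * K)

Checking each option against m^2 / (s^2 * K):
  A. J/K: ✗ does not match
  B. m²/(s²·K): ✓ matches
  C. J·kg/K: ✗ does not match
  D. W/(kg·K): ✗ does not match
  E. N/(kg·K): ✗ does not match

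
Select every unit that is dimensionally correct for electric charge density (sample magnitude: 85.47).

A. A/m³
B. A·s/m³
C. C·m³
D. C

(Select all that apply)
B

electric charge density has SI base units: A * s / m^3

Checking each option against A * s / m^3:
  A. A/m³: ✗ does not match
  B. A·s/m³: ✓ matches
  C. C·m³: ✗ does not match
  D. C: ✗ does not match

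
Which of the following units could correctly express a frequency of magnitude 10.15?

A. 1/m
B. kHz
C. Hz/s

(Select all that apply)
B

frequency has SI base units: 1 / s

Checking each option against 1 / s:
  A. 1/m: ✗ does not match
  B. kHz: ✓ matches
  C. Hz/s: ✗ does not match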